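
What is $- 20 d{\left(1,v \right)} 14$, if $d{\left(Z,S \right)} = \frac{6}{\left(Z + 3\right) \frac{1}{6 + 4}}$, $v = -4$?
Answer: $-4200$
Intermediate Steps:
$d{\left(Z,S \right)} = \frac{6}{\frac{3}{10} + \frac{Z}{10}}$ ($d{\left(Z,S \right)} = \frac{6}{\left(3 + Z\right) \frac{1}{10}} = \frac{6}{\frac{3}{10} + \frac{Z}{10}}$)
$- 20 d{\left(1,v \right)} 14 = - 20 \frac{60}{3 + 1} \cdot 14 = - 20 \cdot \frac{60}{4} \cdot 14 = - 20 \cdot 60 \cdot \frac{1}{4} \cdot 14 = \left(-20\right) 15 \cdot 14 = \left(-300\right) 14 = -4200$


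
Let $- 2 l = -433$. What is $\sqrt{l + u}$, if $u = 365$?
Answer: $\frac{\sqrt{2326}}{2} \approx 24.114$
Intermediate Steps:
$l = \frac{433}{2}$ ($l = \left(- \frac{1}{2}\right) \left(-433\right) = \frac{433}{2} \approx 216.5$)
$\sqrt{l + u} = \sqrt{\frac{433}{2} + 365} = \sqrt{\frac{1163}{2}} = \frac{\sqrt{2326}}{2}$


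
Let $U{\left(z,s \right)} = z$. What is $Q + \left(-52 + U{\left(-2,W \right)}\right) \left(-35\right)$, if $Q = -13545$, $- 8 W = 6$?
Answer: $-11655$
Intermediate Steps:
$W = - \frac{3}{4}$ ($W = \left(- \frac{1}{8}\right) 6 = - \frac{3}{4} \approx -0.75$)
$Q + \left(-52 + U{\left(-2,W \right)}\right) \left(-35\right) = -13545 + \left(-52 - 2\right) \left(-35\right) = -13545 - -1890 = -13545 + 1890 = -11655$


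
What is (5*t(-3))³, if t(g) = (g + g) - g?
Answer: -3375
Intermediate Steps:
t(g) = g (t(g) = 2*g - g = g)
(5*t(-3))³ = (5*(-3))³ = (-15)³ = -3375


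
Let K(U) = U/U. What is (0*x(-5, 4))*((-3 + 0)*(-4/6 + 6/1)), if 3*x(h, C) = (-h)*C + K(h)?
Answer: 0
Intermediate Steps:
K(U) = 1
x(h, C) = 1/3 - C*h/3 (x(h, C) = ((-h)*C + 1)/3 = (-C*h + 1)/3 = (1 - C*h)/3 = 1/3 - C*h/3)
(0*x(-5, 4))*((-3 + 0)*(-4/6 + 6/1)) = (0*(1/3 - 1/3*4*(-5)))*((-3 + 0)*(-4/6 + 6/1)) = (0*(1/3 + 20/3))*(-3*(-4*1/6 + 6*1)) = (0*7)*(-3*(-2/3 + 6)) = 0*(-3*16/3) = 0*(-16) = 0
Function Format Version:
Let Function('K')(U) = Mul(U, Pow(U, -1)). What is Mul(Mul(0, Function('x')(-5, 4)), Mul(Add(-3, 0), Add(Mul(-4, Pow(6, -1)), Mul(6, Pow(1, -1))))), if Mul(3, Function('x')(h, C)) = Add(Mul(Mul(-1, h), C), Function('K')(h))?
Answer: 0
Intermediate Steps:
Function('K')(U) = 1
Function('x')(h, C) = Add(Rational(1, 3), Mul(Rational(-1, 3), C, h)) (Function('x')(h, C) = Mul(Rational(1, 3), Add(Mul(Mul(-1, h), C), 1)) = Mul(Rational(1, 3), Add(Mul(-1, C, h), 1)) = Mul(Rational(1, 3), Add(1, Mul(-1, C, h))) = Add(Rational(1, 3), Mul(Rational(-1, 3), C, h)))
Mul(Mul(0, Function('x')(-5, 4)), Mul(Add(-3, 0), Add(Mul(-4, Pow(6, -1)), Mul(6, Pow(1, -1))))) = Mul(Mul(0, Add(Rational(1, 3), Mul(Rational(-1, 3), 4, -5))), Mul(Add(-3, 0), Add(Mul(-4, Pow(6, -1)), Mul(6, Pow(1, -1))))) = Mul(Mul(0, Add(Rational(1, 3), Rational(20, 3))), Mul(-3, Add(Mul(-4, Rational(1, 6)), Mul(6, 1)))) = Mul(Mul(0, 7), Mul(-3, Add(Rational(-2, 3), 6))) = Mul(0, Mul(-3, Rational(16, 3))) = Mul(0, -16) = 0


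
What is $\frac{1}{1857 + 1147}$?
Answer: $\frac{1}{3004} \approx 0.00033289$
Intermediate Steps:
$\frac{1}{1857 + 1147} = \frac{1}{3004}$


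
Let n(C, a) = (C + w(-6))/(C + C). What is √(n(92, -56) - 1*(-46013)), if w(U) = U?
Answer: √97364497/46 ≈ 214.51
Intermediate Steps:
n(C, a) = (-6 + C)/(2*C) (n(C, a) = (C - 6)/(C + C) = (-6 + C)/((2*C)) = (-6 + C)*(1/(2*C)) = (-6 + C)/(2*C))
√(n(92, -56) - 1*(-46013)) = √((½)*(-6 + 92)/92 - 1*(-46013)) = √((½)*(1/92)*86 + 46013) = √(43/92 + 46013) = √(4233239/92) = √97364497/46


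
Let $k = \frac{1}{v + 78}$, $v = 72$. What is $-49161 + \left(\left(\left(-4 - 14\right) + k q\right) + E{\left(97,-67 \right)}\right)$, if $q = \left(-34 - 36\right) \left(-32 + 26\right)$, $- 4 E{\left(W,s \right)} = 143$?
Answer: $- \frac{984239}{20} \approx -49212.0$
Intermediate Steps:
$E{\left(W,s \right)} = - \frac{143}{4}$ ($E{\left(W,s \right)} = \left(- \frac{1}{4}\right) 143 = - \frac{143}{4}$)
$k = \frac{1}{150}$ ($k = \frac{1}{72 + 78} = \frac{1}{150} \approx 0.0066667$)
$q = 420$ ($q = \left(-70\right) \left(-6\right) = 420$)
$-49161 + \left(\left(\left(-4 - 14\right) + k q\right) + E{\left(97,-67 \right)}\right) = -49161 + \left(\left(\left(-4 - 14\right) + \frac{1}{150} \cdot 420\right) - \frac{143}{4}\right) = -49161 + \left(\left(-18 + \frac{14}{5}\right) - \frac{143}{4}\right) = -49161 - \frac{1019}{20} = - \frac{984239}{20}$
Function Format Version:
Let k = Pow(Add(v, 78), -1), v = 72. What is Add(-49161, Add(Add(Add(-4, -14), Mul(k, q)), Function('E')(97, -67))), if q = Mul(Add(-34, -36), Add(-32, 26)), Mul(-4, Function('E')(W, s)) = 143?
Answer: Rational(-984239, 20) ≈ -49212.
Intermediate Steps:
Function('E')(W, s) = Rational(-143, 4) (Function('E')(W, s) = Mul(Rational(-1, 4), 143) = Rational(-143, 4))
k = Rational(1, 150) (k = Pow(Add(72, 78), -1) = Pow(150, -1) = Rational(1, 150) ≈ 0.0066667)
q = 420 (q = Mul(-70, -6) = 420)
Add(-49161, Add(Add(Add(-4, -14), Mul(k, q)), Function('E')(97, -67))) = Add(-49161, Add(Add(Add(-4, -14), Mul(Rational(1, 150), 420)), Rational(-143, 4))) = Add(-49161, Add(Add(-18, Rational(14, 5)), Rational(-143, 4))) = Add(-49161, Add(Rational(-76, 5), Rational(-143, 4))) = Add(-49161, Rational(-1019, 20)) = Rational(-984239, 20)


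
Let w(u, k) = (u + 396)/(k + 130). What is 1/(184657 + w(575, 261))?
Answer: 391/72201858 ≈ 5.4154e-6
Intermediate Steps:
w(u, k) = (396 + u)/(130 + k)
1/(184657 + w(575, 261)) = 1/(184657 + (396 + 575)/(130 + 261)) = 1/(184657 + 971/391) = 1/(72201858/391) = 391/72201858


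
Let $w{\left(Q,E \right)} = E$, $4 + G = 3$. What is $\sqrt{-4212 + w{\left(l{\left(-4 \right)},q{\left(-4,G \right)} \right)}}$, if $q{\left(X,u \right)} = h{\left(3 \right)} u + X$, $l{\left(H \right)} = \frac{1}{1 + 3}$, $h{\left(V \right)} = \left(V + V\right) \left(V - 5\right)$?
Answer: $2 i \sqrt{1051} \approx 64.838 i$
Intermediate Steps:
$h{\left(V \right)} = 2 V \left(-5 + V\right)$
$G = -1$ ($G = -4 + 3 = -1$)
$l{\left(H \right)} = \frac{1}{4}$
$q{\left(X,u \right)} = X - 12 u$ ($q{\left(X,u \right)} = 2 \cdot 3 \left(-5 + 3\right) u + X = 2 \cdot 3 \left(-2\right) u + X = - 12 u + X = X - 12 u$)
$\sqrt{-4212 + w{\left(l{\left(-4 \right)},q{\left(-4,G \right)} \right)}} = \sqrt{-4212 - -8} = \sqrt{-4212 + \left(-4 + 12\right)} = \sqrt{-4212 + 8} = \sqrt{-4204} = 2 i \sqrt{1051}$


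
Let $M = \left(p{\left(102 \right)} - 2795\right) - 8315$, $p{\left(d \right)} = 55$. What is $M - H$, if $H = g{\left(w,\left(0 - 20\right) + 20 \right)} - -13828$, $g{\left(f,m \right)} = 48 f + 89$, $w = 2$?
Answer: $-25068$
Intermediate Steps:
$g{\left(f,m \right)} = 89 + 48 f$
$H = 14013$ ($H = \left(89 + 48 \cdot 2\right) - -13828 = \left(89 + 96\right) + 13828 = 185 + 13828 = 14013$)
$M = -11055$ ($M = \left(55 - 2795\right) - 8315 = -2740 - 8315 = -11055$)
$M - H = -11055 - 14013 = -25068$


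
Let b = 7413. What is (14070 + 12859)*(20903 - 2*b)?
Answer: 163647533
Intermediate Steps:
(14070 + 12859)*(20903 - 2*b) = (14070 + 12859)*(20903 - 2*7413) = 26929*(20903 - 14826) = 26929*6077 = 163647533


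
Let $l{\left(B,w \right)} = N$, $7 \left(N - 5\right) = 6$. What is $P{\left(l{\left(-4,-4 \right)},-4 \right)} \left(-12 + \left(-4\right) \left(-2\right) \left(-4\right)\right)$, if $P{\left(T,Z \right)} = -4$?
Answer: $176$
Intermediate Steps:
$N = \frac{41}{7}$ ($N = 5 + \frac{1}{7} \cdot 6 = 5 + \frac{6}{7} = \frac{41}{7} \approx 5.8571$)
$l{\left(B,w \right)} = \frac{41}{7}$
$P{\left(l{\left(-4,-4 \right)},-4 \right)} \left(-12 + \left(-4\right) \left(-2\right) \left(-4\right)\right) = - 4 \left(-12 + \left(-4\right) \left(-2\right) \left(-4\right)\right) = - 4 \left(-12 + 8 \left(-4\right)\right) = - 4 \left(-12 - 32\right) = \left(-4\right) \left(-44\right) = 176$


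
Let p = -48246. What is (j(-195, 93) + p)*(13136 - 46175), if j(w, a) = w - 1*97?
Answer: 1603646982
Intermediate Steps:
j(w, a) = -97 + w (j(w, a) = w - 97 = -97 + w)
(j(-195, 93) + p)*(13136 - 46175) = ((-97 - 195) - 48246)*(13136 - 46175) = (-292 - 48246)*(-33039) = -48538*(-33039) = 1603646982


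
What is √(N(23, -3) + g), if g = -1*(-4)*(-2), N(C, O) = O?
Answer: I*√11 ≈ 3.3166*I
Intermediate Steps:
g = -8 (g = 4*(-2) = -8)
√(N(23, -3) + g) = √(-3 - 8) = √(-11) = I*√11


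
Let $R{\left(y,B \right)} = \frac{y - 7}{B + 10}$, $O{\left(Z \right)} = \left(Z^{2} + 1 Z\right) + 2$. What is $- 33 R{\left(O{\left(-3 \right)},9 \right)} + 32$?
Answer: $\frac{575}{19} \approx 30.263$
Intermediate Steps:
$O{\left(Z \right)} = 2 + Z + Z^{2}$ ($O{\left(Z \right)} = \left(Z^{2} + Z\right) + 2 = \left(Z + Z^{2}\right) + 2 = 2 + Z + Z^{2}$)
$R{\left(y,B \right)} = \frac{-7 + y}{10 + B}$
$- 33 R{\left(O{\left(-3 \right)},9 \right)} + 32 = - 33 \frac{-7 + \left(2 - 3 + \left(-3\right)^{2}\right)}{10 + 9} + 32 = - 33 \frac{-7 + \left(2 - 3 + 9\right)}{19} + 32 = - 33 \frac{-7 + 8}{19} + 32 = - 33 \cdot \frac{1}{19} \cdot 1 + 32 = \left(-33\right) \frac{1}{19} + 32 = - \frac{33}{19} + 32 = \frac{575}{19}$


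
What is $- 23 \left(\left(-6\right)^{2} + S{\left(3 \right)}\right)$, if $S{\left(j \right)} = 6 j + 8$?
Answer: $-1426$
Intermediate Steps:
$S{\left(j \right)} = 8 + 6 j$
$- 23 \left(\left(-6\right)^{2} + S{\left(3 \right)}\right) = - 23 \left(\left(-6\right)^{2} + \left(8 + 6 \cdot 3\right)\right) = - 23 \left(36 + \left(8 + 18\right)\right) = - 23 \left(36 + 26\right) = \left(-23\right) 62 = -1426$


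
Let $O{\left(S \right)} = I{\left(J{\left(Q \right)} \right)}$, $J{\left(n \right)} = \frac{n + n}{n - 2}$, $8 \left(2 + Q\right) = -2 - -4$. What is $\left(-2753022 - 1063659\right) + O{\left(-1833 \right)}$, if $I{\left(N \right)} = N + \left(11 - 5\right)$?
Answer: $- \frac{57250111}{15} \approx -3.8167 \cdot 10^{6}$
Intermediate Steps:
$Q = - \frac{7}{4}$ ($Q = -2 + \frac{-2 - -4}{8} = -2 + \frac{-2 + 4}{8} = -2 + \frac{1}{8} \cdot 2 = -2 + \frac{1}{4} = - \frac{7}{4} \approx -1.75$)
$J{\left(n \right)} = \frac{2 n}{-2 + n}$
$I{\left(N \right)} = 6 + N$ ($I{\left(N \right)} = N + \left(11 - 5\right) = N + 6 = 6 + N$)
$O{\left(S \right)} = \frac{104}{15}$ ($O{\left(S \right)} = 6 + 2 \left(- \frac{7}{4}\right) \frac{1}{-2 - \frac{7}{4}} = 6 + 2 \left(- \frac{7}{4}\right) \frac{1}{- \frac{15}{4}} = 6 + 2 \left(- \frac{7}{4}\right) \left(- \frac{4}{15}\right) = 6 + \frac{14}{15} = \frac{104}{15}$)
$\left(-2753022 - 1063659\right) + O{\left(-1833 \right)} = \left(-2753022 - 1063659\right) + \frac{104}{15} = -3816681 + \frac{104}{15} = - \frac{57250111}{15}$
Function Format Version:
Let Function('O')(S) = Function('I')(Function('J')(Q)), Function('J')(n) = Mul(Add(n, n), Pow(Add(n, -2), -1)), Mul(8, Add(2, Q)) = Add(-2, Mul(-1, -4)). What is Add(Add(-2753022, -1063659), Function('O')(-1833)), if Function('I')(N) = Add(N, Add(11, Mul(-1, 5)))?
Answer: Rational(-57250111, 15) ≈ -3.8167e+6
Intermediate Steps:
Q = Rational(-7, 4) (Q = Add(-2, Mul(Rational(1, 8), Add(-2, Mul(-1, -4)))) = Add(-2, Mul(Rational(1, 8), Add(-2, 4))) = Add(-2, Mul(Rational(1, 8), 2)) = Add(-2, Rational(1, 4)) = Rational(-7, 4) ≈ -1.7500)
Function('J')(n) = Mul(2, n, Pow(Add(-2, n), -1)) (Function('J')(n) = Mul(Mul(2, n), Pow(Add(-2, n), -1)) = Mul(2, n, Pow(Add(-2, n), -1)))
Function('I')(N) = Add(6, N) (Function('I')(N) = Add(N, Add(11, -5)) = Add(N, 6) = Add(6, N))
Function('O')(S) = Rational(104, 15) (Function('O')(S) = Add(6, Mul(2, Rational(-7, 4), Pow(Add(-2, Rational(-7, 4)), -1))) = Add(6, Mul(2, Rational(-7, 4), Pow(Rational(-15, 4), -1))) = Add(6, Mul(2, Rational(-7, 4), Rational(-4, 15))) = Add(6, Rational(14, 15)) = Rational(104, 15))
Add(Add(-2753022, -1063659), Function('O')(-1833)) = Add(Add(-2753022, -1063659), Rational(104, 15)) = Add(-3816681, Rational(104, 15)) = Rational(-57250111, 15)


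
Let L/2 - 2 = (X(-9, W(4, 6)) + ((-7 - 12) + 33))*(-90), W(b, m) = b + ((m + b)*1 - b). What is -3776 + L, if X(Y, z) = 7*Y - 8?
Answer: 6488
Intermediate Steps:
W(b, m) = b + m (W(b, m) = b + ((b + m)*1 - b) = b + ((b + m) - b) = b + m)
X(Y, z) = -8 + 7*Y
L = 10264 (L = 4 + 2*(((-8 + 7*(-9)) + ((-7 - 12) + 33))*(-90)) = 4 + 2*(((-8 - 63) + (-19 + 33))*(-90)) = 4 + 2*((-71 + 14)*(-90)) = 4 + 2*(-57*(-90)) = 4 + 2*5130 = 4 + 10260 = 10264)
-3776 + L = -3776 + 10264 = 6488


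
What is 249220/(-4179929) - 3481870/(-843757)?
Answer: 14343688267690/3526844353253 ≈ 4.0670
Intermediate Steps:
249220/(-4179929) - 3481870/(-843757) = 249220*(-1/4179929) - 3481870*(-1/843757) = -249220/4179929 + 3481870/843757 = 14343688267690/3526844353253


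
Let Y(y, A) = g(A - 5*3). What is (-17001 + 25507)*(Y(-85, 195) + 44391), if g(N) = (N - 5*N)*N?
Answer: -724787754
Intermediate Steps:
g(N) = -4*N² (g(N) = (-4*N)*N = -4*N²)
Y(y, A) = -4*(-15 + A)² (Y(y, A) = -4*(A - 5*3)² = -4*(A - 15)² = -4*(-15 + A)²)
(-17001 + 25507)*(Y(-85, 195) + 44391) = (-17001 + 25507)*(-4*(-15 + 195)² + 44391) = 8506*(-4*180² + 44391) = 8506*(-4*32400 + 44391) = 8506*(-129600 + 44391) = 8506*(-85209) = -724787754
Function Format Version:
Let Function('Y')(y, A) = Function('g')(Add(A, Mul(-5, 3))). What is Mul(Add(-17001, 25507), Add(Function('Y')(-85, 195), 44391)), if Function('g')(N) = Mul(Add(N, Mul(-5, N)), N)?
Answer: -724787754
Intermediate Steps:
Function('g')(N) = Mul(-4, Pow(N, 2)) (Function('g')(N) = Mul(Mul(-4, N), N) = Mul(-4, Pow(N, 2)))
Function('Y')(y, A) = Mul(-4, Pow(Add(-15, A), 2)) (Function('Y')(y, A) = Mul(-4, Pow(Add(A, Mul(-5, 3)), 2)) = Mul(-4, Pow(Add(A, -15), 2)) = Mul(-4, Pow(Add(-15, A), 2)))
Mul(Add(-17001, 25507), Add(Function('Y')(-85, 195), 44391)) = Mul(Add(-17001, 25507), Add(Mul(-4, Pow(Add(-15, 195), 2)), 44391)) = Mul(8506, Add(Mul(-4, Pow(180, 2)), 44391)) = Mul(8506, Add(Mul(-4, 32400), 44391)) = Mul(8506, Add(-129600, 44391)) = Mul(8506, -85209) = -724787754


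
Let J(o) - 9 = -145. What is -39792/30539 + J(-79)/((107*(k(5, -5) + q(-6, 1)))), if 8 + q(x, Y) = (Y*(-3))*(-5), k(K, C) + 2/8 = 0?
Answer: -131572304/88227171 ≈ -1.4913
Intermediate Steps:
J(o) = -136 (J(o) = 9 - 145 = -136)
k(K, C) = -¼ (k(K, C) = -¼ + 0 = -¼)
q(x, Y) = -8 + 15*Y (q(x, Y) = -8 + (Y*(-3))*(-5) = -8 - 3*Y*(-5) = -8 + 15*Y)
-39792/30539 + J(-79)/((107*(k(5, -5) + q(-6, 1)))) = -39792/30539 - 136*1/(107*(-¼ + (-8 + 15*1))) = -39792*1/30539 - 136*1/(107*(-¼ + (-8 + 15))) = -39792/30539 - 136*1/(107*(-¼ + 7)) = -39792/30539 - 136/(107*(27/4)) = -39792/30539 - 136/2889/4 = -39792/30539 - 136*4/2889 = -39792/30539 - 544/2889 = -131572304/88227171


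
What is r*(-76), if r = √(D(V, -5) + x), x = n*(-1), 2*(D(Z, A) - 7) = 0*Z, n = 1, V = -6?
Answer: -76*√6 ≈ -186.16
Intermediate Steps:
D(Z, A) = 7 (D(Z, A) = 7 + (0*Z)/2 = 7 + (½)*0 = 7 + 0 = 7)
x = -1 (x = 1*(-1) = -1)
r = √6 (r = √(7 - 1) = √6 ≈ 2.4495)
r*(-76) = √6*(-76) = -76*√6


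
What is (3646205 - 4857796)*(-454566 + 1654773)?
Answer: -1454159999337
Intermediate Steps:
(3646205 - 4857796)*(-454566 + 1654773) = -1211591*1200207 = -1454159999337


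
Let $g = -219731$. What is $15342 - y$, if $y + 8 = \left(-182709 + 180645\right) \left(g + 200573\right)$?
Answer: $-39526762$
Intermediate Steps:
$y = 39542104$ ($y = -8 + \left(-182709 + 180645\right) \left(-219731 + 200573\right) = -8 - -39542112 = -8 + 39542112 = 39542104$)
$15342 - y = 15342 - 39542104 = -39526762$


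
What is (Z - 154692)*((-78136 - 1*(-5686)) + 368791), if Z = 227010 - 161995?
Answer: -26574971857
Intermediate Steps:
Z = 65015
(Z - 154692)*((-78136 - 1*(-5686)) + 368791) = (65015 - 154692)*((-78136 - 1*(-5686)) + 368791) = -89677*((-78136 + 5686) + 368791) = -89677*(-72450 + 368791) = -89677*296341 = -26574971857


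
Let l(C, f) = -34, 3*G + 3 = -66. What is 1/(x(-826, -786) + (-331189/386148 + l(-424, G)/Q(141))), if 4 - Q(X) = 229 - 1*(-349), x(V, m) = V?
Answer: -15832068/13089929129 ≈ -0.0012095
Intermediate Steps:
G = -23 (G = -1 + (1/3)*(-66) = -1 - 22 = -23)
Q(X) = -574 (Q(X) = 4 - (229 - 1*(-349)) = 4 - (229 + 349) = 4 - 1*578 = 4 - 578 = -574)
1/(x(-826, -786) + (-331189/386148 + l(-424, G)/Q(141))) = 1/(-826 + (-331189/386148 - 34/(-574))) = 1/(-826 + (-331189*1/386148 - 34*(-1/574))) = 1/(-826 + (-331189/386148 + 17/287)) = 1/(-826 - 12640961/15832068) = 1/(-13089929129/15832068) = -15832068/13089929129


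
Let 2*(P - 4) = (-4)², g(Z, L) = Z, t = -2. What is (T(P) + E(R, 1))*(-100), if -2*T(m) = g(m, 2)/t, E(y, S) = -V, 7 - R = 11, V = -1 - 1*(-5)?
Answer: 100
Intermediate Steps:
V = 4 (V = -1 + 5 = 4)
R = -4 (R = 7 - 1*11 = 7 - 11 = -4)
E(y, S) = -4 (E(y, S) = -1*4 = -4)
P = 12 (P = 4 + (½)*(-4)² = 4 + (½)*16 = 4 + 8 = 12)
T(m) = m/4 (T(m) = -m/(2*(-2)) = -m*(-1)/(2*2) = -(-1)*m/4 = m/4)
(T(P) + E(R, 1))*(-100) = ((¼)*12 - 4)*(-100) = (3 - 4)*(-100) = -1*(-100) = 100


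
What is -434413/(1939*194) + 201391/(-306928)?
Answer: -14934997155/8246848432 ≈ -1.8110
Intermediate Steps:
-434413/(1939*194) + 201391/(-306928) = -434413/376166 + 201391*(-1/306928) = -434413*1/376166 - 201391/306928 = -62059/53738 - 201391/306928 = -14934997155/8246848432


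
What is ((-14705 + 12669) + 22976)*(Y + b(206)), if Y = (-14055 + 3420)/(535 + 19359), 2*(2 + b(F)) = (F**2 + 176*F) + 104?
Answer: 8205688582830/9947 ≈ 8.2494e+8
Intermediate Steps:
b(F) = 50 + F**2/2 + 88*F (b(F) = -2 + ((F**2 + 176*F) + 104)/2 = -2 + (104 + F**2 + 176*F)/2 = -2 + (52 + F**2/2 + 88*F) = 50 + F**2/2 + 88*F)
Y = -10635/19894 ≈ -0.53458
((-14705 + 12669) + 22976)*(Y + b(206)) = ((-14705 + 12669) + 22976)*(-10635/19894 + (50 + (1/2)*206**2 + 88*206)) = (-2036 + 22976)*(-10635/19894 + (50 + (1/2)*42436 + 18128)) = 20940*(-10635/19894 + (50 + 21218 + 18128)) = 20940*(-10635/19894 + 39396) = 20940*(783733389/19894) = 8205688582830/9947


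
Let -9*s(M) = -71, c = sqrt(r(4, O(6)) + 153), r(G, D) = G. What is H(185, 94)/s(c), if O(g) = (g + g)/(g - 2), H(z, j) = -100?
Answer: -900/71 ≈ -12.676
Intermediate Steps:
O(g) = 2*g/(-2 + g) (O(g) = (2*g)/(-2 + g) = 2*g/(-2 + g))
c = sqrt(157) (c = sqrt(4 + 153) = sqrt(157) ≈ 12.530)
s(M) = 71/9 (s(M) = -1/9*(-71) = 71/9)
H(185, 94)/s(c) = -100/71/9 = -100*9/71 = -900/71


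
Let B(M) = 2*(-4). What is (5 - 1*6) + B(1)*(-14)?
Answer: 111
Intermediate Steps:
B(M) = -8
(5 - 1*6) + B(1)*(-14) = (5 - 1*6) - 8*(-14) = (5 - 6) + 112 = -1 + 112 = 111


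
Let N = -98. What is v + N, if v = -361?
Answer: -459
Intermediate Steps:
v + N = -361 - 98 = -459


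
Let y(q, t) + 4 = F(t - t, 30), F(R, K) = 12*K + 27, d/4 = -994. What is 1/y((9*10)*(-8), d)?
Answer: 1/383 ≈ 0.0026110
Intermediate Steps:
d = -3976 (d = 4*(-994) = -3976)
F(R, K) = 27 + 12*K
y(q, t) = 383 (y(q, t) = -4 + (27 + 12*30) = -4 + (27 + 360) = -4 + 387 = 383)
1/y((9*10)*(-8), d) = 1/383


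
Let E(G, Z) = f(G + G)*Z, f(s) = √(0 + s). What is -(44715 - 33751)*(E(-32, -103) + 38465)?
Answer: -421730260 + 9034336*I ≈ -4.2173e+8 + 9.0343e+6*I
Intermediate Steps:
f(s) = √s
E(G, Z) = Z*√2*√G (E(G, Z) = √(G + G)*Z = √(2*G)*Z = (√2*√G)*Z = Z*√2*√G)
-(44715 - 33751)*(E(-32, -103) + 38465) = -(44715 - 33751)*(-103*√2*√(-32) + 38465) = -10964*(-103*√2*4*I*√2 + 38465) = -10964*(-824*I + 38465) = -10964*(38465 - 824*I) = -(421730260 - 9034336*I) = -421730260 + 9034336*I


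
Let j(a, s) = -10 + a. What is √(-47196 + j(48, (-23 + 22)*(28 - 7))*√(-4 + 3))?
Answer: √(-47196 + 38*I) ≈ 0.0875 + 217.25*I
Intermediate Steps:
√(-47196 + j(48, (-23 + 22)*(28 - 7))*√(-4 + 3)) = √(-47196 + (-10 + 48)*√(-4 + 3)) = √(-47196 + 38*√(-1)) = √(-47196 + 38*I)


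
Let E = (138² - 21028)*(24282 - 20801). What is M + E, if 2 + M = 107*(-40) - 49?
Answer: -6910635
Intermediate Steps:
M = -4331 (M = -2 + (107*(-40) - 49) = -2 + (-4280 - 49) = -2 - 4329 = -4331)
E = -6906304 (E = (19044 - 21028)*3481 = -1984*3481 = -6906304)
M + E = -4331 - 6906304 = -6910635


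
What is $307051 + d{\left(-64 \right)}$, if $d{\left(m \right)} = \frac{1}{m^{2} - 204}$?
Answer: $\frac{1195042493}{3892} \approx 3.0705 \cdot 10^{5}$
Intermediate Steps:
$d{\left(m \right)} = \frac{1}{-204 + m^{2}}$
$307051 + d{\left(-64 \right)} = 307051 + \frac{1}{-204 + \left(-64\right)^{2}} = 307051 + \frac{1}{-204 + 4096} = 307051 + \frac{1}{3892} = \frac{1195042493}{3892}$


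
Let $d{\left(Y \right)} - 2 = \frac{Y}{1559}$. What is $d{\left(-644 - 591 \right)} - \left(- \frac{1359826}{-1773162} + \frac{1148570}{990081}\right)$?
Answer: $- \frac{1584746673214}{2203655294319} \approx -0.71914$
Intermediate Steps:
$d{\left(Y \right)} = 2 + \frac{Y}{1559}$
$d{\left(-644 - 591 \right)} - \left(- \frac{1359826}{-1773162} + \frac{1148570}{990081}\right) = \left(2 + \frac{-644 - 591}{1559}\right) - \left(- \frac{1359826}{-1773162} + \frac{1148570}{990081}\right) = \left(2 + \frac{-644 - 591}{1559}\right) - \left(\left(-1359826\right) \left(- \frac{1}{1773162}\right) + 1148570 \cdot \frac{1}{990081}\right) = \left(2 + \frac{1}{1559} \left(-1235\right)\right) - \left(\frac{679913}{886581} + \frac{1148570}{990081}\right) = \left(2 - \frac{1235}{1559}\right) - \frac{2723783063}{1413505641} = \frac{1883}{1559} - \frac{2723783063}{1413505641} = - \frac{1584746673214}{2203655294319}$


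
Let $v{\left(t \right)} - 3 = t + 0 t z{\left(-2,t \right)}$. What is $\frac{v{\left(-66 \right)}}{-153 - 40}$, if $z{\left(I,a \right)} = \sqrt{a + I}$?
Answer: $\frac{63}{193} \approx 0.32643$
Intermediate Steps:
$z{\left(I,a \right)} = \sqrt{I + a}$
$v{\left(t \right)} = 3 + t$ ($v{\left(t \right)} = 3 + \left(t + 0 t \sqrt{-2 + t}\right) = 3 + \left(t + 0 \sqrt{-2 + t}\right) = 3 + \left(t + 0\right) = 3 + t$)
$\frac{v{\left(-66 \right)}}{-153 - 40} = \frac{3 - 66}{-153 - 40} = - \frac{63}{-193} = \left(-63\right) \left(- \frac{1}{193}\right) = \frac{63}{193}$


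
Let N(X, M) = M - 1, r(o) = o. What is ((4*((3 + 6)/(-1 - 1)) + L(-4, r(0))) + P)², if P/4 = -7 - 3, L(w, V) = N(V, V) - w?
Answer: 3025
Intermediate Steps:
N(X, M) = -1 + M
L(w, V) = -1 + V - w (L(w, V) = (-1 + V) - w = -1 + V - w)
P = -40 (P = 4*(-7 - 3) = 4*(-10) = -40)
((4*((3 + 6)/(-1 - 1)) + L(-4, r(0))) + P)² = ((4*((3 + 6)/(-1 - 1)) + (-1 + 0 - 1*(-4))) - 40)² = ((4*(9/(-2)) + (-1 + 0 + 4)) - 40)² = ((4*(9*(-½)) + 3) - 40)² = ((4*(-9/2) + 3) - 40)² = ((-18 + 3) - 40)² = (-15 - 40)² = (-55)² = 3025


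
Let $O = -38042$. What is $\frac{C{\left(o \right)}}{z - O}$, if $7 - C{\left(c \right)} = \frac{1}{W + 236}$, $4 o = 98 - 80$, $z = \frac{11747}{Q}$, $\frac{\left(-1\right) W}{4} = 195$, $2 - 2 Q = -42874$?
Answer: $\frac{40828671}{221831270896} \approx 0.00018405$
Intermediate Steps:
$Q = 21438$ ($Q = 1 - -21437 = 1 + 21437 = 21438$)
$W = -780$ ($W = \left(-4\right) 195 = -780$)
$z = \frac{11747}{21438} \approx 0.54795$
$o = \frac{9}{2}$ ($o = \frac{98 - 80}{4} = \frac{1}{4} \cdot 18 = \frac{9}{2} \approx 4.5$)
$C{\left(c \right)} = \frac{3809}{544}$ ($C{\left(c \right)} = 7 - \frac{1}{-780 + 236} = 7 - \frac{1}{-544} = 7 - - \frac{1}{544} = 7 + \frac{1}{544} = \frac{3809}{544}$)
$\frac{C{\left(o \right)}}{z - O} = \frac{3809}{544 \left(\frac{11747}{21438} - -38042\right)} = \frac{3809}{544 \left(\frac{11747}{21438} + 38042\right)} = \frac{3809}{544 \cdot \frac{815556143}{21438}} = \frac{3809}{544} \cdot \frac{21438}{815556143} = \frac{40828671}{221831270896}$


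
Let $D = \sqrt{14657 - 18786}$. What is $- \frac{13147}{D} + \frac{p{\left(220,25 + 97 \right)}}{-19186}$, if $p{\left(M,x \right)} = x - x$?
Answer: $\frac{13147 i \sqrt{4129}}{4129} \approx 204.6 i$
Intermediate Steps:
$p{\left(M,x \right)} = 0$
$D = i \sqrt{4129}$ ($D = \sqrt{-4129} = i \sqrt{4129} \approx 64.257 i$)
$- \frac{13147}{D} + \frac{p{\left(220,25 + 97 \right)}}{-19186} = - \frac{13147}{i \sqrt{4129}} + \frac{0}{-19186} = - 13147 \left(- \frac{i \sqrt{4129}}{4129}\right) + 0 \left(- \frac{1}{19186}\right) = \frac{13147 i \sqrt{4129}}{4129} + 0 = \frac{13147 i \sqrt{4129}}{4129}$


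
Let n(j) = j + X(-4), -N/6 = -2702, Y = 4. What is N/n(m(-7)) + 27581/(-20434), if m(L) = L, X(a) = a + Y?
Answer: -47352725/20434 ≈ -2317.4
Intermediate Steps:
X(a) = 4 + a (X(a) = a + 4 = 4 + a)
N = 16212 (N = -6*(-2702) = 16212)
n(j) = j (n(j) = j + (4 - 4) = j + 0 = j)
N/n(m(-7)) + 27581/(-20434) = 16212/(-7) + 27581/(-20434) = 16212*(-⅐) + 27581*(-1/20434) = -2316 - 27581/20434 = -47352725/20434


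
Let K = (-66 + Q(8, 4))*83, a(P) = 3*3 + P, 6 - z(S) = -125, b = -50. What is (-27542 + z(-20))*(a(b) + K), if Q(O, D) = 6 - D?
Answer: 146731083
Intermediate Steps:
z(S) = 131 (z(S) = 6 - 1*(-125) = 6 + 125 = 131)
a(P) = 9 + P
K = -5312 (K = (-66 + (6 - 1*4))*83 = (-66 + (6 - 4))*83 = (-66 + 2)*83 = -64*83 = -5312)
(-27542 + z(-20))*(a(b) + K) = (-27542 + 131)*((9 - 50) - 5312) = -27411*(-41 - 5312) = -27411*(-5353) = 146731083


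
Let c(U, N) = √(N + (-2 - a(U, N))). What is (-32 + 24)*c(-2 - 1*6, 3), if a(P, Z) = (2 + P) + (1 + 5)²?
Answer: -8*I*√29 ≈ -43.081*I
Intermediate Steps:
a(P, Z) = 38 + P (a(P, Z) = (2 + P) + 6² = (2 + P) + 36 = 38 + P)
c(U, N) = √(-40 + N - U) (c(U, N) = √(N + (-2 - (38 + U))) = √(N + (-2 + (-38 - U))) = √(N + (-40 - U)) = √(-40 + N - U))
(-32 + 24)*c(-2 - 1*6, 3) = (-32 + 24)*√(-40 + 3 - (-2 - 1*6)) = -8*√(-40 + 3 - (-2 - 6)) = -8*√(-40 + 3 - 1*(-8)) = -8*√(-40 + 3 + 8) = -8*I*√29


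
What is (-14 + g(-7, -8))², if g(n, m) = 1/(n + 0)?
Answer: 9801/49 ≈ 200.02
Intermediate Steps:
g(n, m) = 1/n
(-14 + g(-7, -8))² = (-14 + 1/(-7))² = (-14 - ⅐)² = (-99/7)² = 9801/49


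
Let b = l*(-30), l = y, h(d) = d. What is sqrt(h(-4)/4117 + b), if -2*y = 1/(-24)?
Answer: I*sqrt(169760378)/16468 ≈ 0.79118*I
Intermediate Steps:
y = 1/48 (y = -1/2/(-24) = -1/2*(-1/24) = 1/48 ≈ 0.020833)
l = 1/48 ≈ 0.020833
b = -5/8 (b = (1/48)*(-30) = -5/8 ≈ -0.62500)
sqrt(h(-4)/4117 + b) = sqrt(-4/4117 - 5/8) = sqrt(-20617/32936) = I*sqrt(169760378)/16468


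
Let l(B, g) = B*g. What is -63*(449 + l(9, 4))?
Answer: -30555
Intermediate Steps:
-63*(449 + l(9, 4)) = -63*(449 + 9*4) = -63*(449 + 36) = -63*485 = -30555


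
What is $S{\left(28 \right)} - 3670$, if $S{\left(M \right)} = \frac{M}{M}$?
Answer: $-3669$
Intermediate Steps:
$S{\left(M \right)} = 1$
$S{\left(28 \right)} - 3670 = 1 - 3670 = -3669$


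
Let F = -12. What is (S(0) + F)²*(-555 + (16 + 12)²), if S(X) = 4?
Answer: 14656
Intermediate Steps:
(S(0) + F)²*(-555 + (16 + 12)²) = (4 - 12)²*(-555 + (16 + 12)²) = (-8)²*(-555 + 28²) = 64*(-555 + 784) = 64*229 = 14656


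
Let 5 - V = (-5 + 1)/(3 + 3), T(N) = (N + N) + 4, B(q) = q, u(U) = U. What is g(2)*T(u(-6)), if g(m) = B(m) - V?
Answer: 88/3 ≈ 29.333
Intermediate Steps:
T(N) = 4 + 2*N (T(N) = 2*N + 4 = 4 + 2*N)
V = 17/3 (V = 5 - (-5 + 1)/(3 + 3) = 5 - (-4)/6 = 5 - 1*(-⅔) = 5 + ⅔ = 17/3 ≈ 5.6667)
g(m) = -17/3 + m (g(m) = m - 1*17/3 = m - 17/3 = -17/3 + m)
g(2)*T(u(-6)) = (-17/3 + 2)*(4 + 2*(-6)) = -11*(4 - 12)/3 = -11/3*(-8) = 88/3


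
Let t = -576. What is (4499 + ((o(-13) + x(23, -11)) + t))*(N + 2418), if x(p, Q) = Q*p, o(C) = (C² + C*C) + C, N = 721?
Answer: 12540305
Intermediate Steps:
o(C) = C + 2*C² (o(C) = (C² + C²) + C = 2*C² + C = C + 2*C²)
(4499 + ((o(-13) + x(23, -11)) + t))*(N + 2418) = (4499 + ((-13*(1 + 2*(-13)) - 11*23) - 576))*(721 + 2418) = (4499 + ((-13*(1 - 26) - 253) - 576))*3139 = (4499 + ((-13*(-25) - 253) - 576))*3139 = (4499 + ((325 - 253) - 576))*3139 = (4499 + (72 - 576))*3139 = (4499 - 504)*3139 = 3995*3139 = 12540305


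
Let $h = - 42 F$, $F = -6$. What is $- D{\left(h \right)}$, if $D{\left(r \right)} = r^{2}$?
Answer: $-63504$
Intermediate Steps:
$h = 252$ ($h = \left(-42\right) \left(-6\right) = 252$)
$- D{\left(h \right)} = - 252^{2} = \left(-1\right) 63504 = -63504$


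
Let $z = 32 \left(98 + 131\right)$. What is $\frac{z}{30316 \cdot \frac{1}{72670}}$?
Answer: $\frac{10240880}{583} \approx 17566.0$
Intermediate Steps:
$z = 7328$ ($z = 32 \cdot 229 = 7328$)
$\frac{z}{30316 \cdot \frac{1}{72670}} = \frac{7328}{30316 \cdot \frac{1}{72670}} = \frac{7328}{\frac{1166}{2795}} = 7328 \cdot \frac{2795}{1166} = \frac{10240880}{583}$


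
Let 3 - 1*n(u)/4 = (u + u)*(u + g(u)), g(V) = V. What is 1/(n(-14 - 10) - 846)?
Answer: -1/10050 ≈ -9.9503e-5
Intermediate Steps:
n(u) = 12 - 16*u² (n(u) = 12 - 4*(u + u)*(u + u) = 12 - 4*2*u*2*u = 12 - 16*u²)
1/(n(-14 - 10) - 846) = 1/((12 - 16*(-14 - 10)²) - 846) = 1/((12 - 16*(-24)²) - 846) = 1/((12 - 16*576) - 846) = 1/((12 - 9216) - 846) = 1/(-9204 - 846) = 1/(-10050) = -1/10050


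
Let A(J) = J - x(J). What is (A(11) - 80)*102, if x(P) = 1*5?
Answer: -7548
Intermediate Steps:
x(P) = 5
A(J) = -5 + J (A(J) = J - 1*5 = J - 5 = -5 + J)
(A(11) - 80)*102 = ((-5 + 11) - 80)*102 = (6 - 80)*102 = -74*102 = -7548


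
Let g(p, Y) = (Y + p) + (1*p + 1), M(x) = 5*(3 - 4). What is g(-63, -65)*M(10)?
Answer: 950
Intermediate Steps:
M(x) = -5 (M(x) = 5*(-1) = -5)
g(p, Y) = 1 + Y + 2*p (g(p, Y) = (Y + p) + (p + 1) = (Y + p) + (1 + p) = 1 + Y + 2*p)
g(-63, -65)*M(10) = (1 - 65 + 2*(-63))*(-5) = (1 - 65 - 126)*(-5) = -190*(-5) = 950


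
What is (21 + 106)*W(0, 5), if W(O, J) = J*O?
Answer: 0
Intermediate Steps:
(21 + 106)*W(0, 5) = (21 + 106)*(5*0) = 127*0 = 0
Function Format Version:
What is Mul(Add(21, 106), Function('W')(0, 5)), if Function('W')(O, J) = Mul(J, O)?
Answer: 0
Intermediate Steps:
Mul(Add(21, 106), Function('W')(0, 5)) = Mul(Add(21, 106), Mul(5, 0)) = Mul(127, 0) = 0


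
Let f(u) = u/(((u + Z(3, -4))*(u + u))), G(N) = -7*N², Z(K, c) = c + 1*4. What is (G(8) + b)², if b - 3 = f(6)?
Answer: 28504921/144 ≈ 1.9795e+5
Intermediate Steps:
Z(K, c) = 4 + c (Z(K, c) = c + 4 = 4 + c)
f(u) = 1/(2*u) (f(u) = u/(((u + (4 - 4))*(u + u))) = u/(((u + 0)*(2*u))) = u/((u*(2*u))) = u/((2*u²)) = u*(1/(2*u²)) = 1/(2*u))
b = 37/12 (b = 3 + (½)/6 = 3 + (½)*(⅙) = 3 + 1/12 = 37/12 ≈ 3.0833)
(G(8) + b)² = (-7*8² + 37/12)² = (-7*64 + 37/12)² = (-448 + 37/12)² = (-5339/12)² = 28504921/144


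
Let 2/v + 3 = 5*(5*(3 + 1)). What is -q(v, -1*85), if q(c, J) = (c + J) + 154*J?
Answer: 1277973/97 ≈ 13175.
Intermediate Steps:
v = 2/97 (v = 2/(-3 + 5*(5*(3 + 1))) = 2/(-3 + 5*(5*4)) = 2/(-3 + 5*20) = 2/(-3 + 100) = 2/97 ≈ 0.020619)
q(c, J) = c + 155*J (q(c, J) = (J + c) + 154*J = c + 155*J)
-q(v, -1*85) = -(2/97 + 155*(-1*85)) = -(2/97 + 155*(-85)) = -(2/97 - 13175) = -1*(-1277973/97) = 1277973/97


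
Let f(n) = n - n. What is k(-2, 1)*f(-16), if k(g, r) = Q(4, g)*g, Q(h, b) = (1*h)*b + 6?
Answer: 0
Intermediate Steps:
f(n) = 0
Q(h, b) = 6 + b*h (Q(h, b) = h*b + 6 = b*h + 6 = 6 + b*h)
k(g, r) = g*(6 + 4*g) (k(g, r) = (6 + g*4)*g = (6 + 4*g)*g = g*(6 + 4*g))
k(-2, 1)*f(-16) = (2*(-2)*(3 + 2*(-2)))*0 = (2*(-2)*(3 - 4))*0 = (2*(-2)*(-1))*0 = 4*0 = 0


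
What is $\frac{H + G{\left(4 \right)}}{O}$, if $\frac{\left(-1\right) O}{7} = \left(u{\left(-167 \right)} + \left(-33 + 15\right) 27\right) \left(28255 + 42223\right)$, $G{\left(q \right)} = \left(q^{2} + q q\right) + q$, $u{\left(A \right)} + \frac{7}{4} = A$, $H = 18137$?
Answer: $\frac{36346}{646036587} \approx 5.626 \cdot 10^{-5}$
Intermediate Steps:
$u{\left(A \right)} = - \frac{7}{4} + A$
$G{\left(q \right)} = q + 2 q^{2}$ ($G{\left(q \right)} = \left(q^{2} + q^{2}\right) + q = 2 q^{2} + q = q + 2 q^{2}$)
$O = \frac{646036587}{2}$ ($O = - 7 \left(\left(- \frac{7}{4} - 167\right) + \left(-33 + 15\right) 27\right) \left(28255 + 42223\right) = - 7 \left(- \frac{675}{4} - 486\right) 70478 = - 7 \left(\left(- \frac{2619}{4}\right) 70478\right) = \left(-7\right) \left(- \frac{92290941}{2}\right) = \frac{646036587}{2} \approx 3.2302 \cdot 10^{8}$)
$\frac{H + G{\left(4 \right)}}{O} = \frac{18137 + 4 \left(1 + 2 \cdot 4\right)}{\frac{646036587}{2}} = \left(18137 + 4 \left(1 + 8\right)\right) \frac{2}{646036587} = \left(18137 + 4 \cdot 9\right) \frac{2}{646036587} = \left(18137 + 36\right) \frac{2}{646036587} = 18173 \cdot \frac{2}{646036587} = \frac{36346}{646036587}$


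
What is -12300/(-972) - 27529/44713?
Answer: 43600976/3621753 ≈ 12.039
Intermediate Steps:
-12300/(-972) - 27529/44713 = -12300*(-1/972) - 27529*1/44713 = 1025/81 - 27529/44713 = 43600976/3621753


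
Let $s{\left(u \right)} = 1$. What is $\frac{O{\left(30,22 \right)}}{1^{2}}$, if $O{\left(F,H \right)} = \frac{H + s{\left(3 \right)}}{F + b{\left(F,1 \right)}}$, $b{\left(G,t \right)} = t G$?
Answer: $\frac{23}{60} \approx 0.38333$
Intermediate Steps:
$b{\left(G,t \right)} = G t$
$O{\left(F,H \right)} = \frac{1 + H}{2 F}$ ($O{\left(F,H \right)} = \frac{H + 1}{F + F 1} = \frac{1 + H}{F + F} = \frac{1 + H}{2 F}$)
$\frac{O{\left(30,22 \right)}}{1^{2}} = \frac{\frac{1}{2} \cdot \frac{1}{30} \left(1 + 22\right)}{1^{2}} = \frac{\frac{1}{2} \cdot \frac{1}{30} \cdot 23}{1} = \frac{23}{60} \cdot 1 = \frac{23}{60}$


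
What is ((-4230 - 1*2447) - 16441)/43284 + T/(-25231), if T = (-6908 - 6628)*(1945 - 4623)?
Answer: -261600444355/182016434 ≈ -1437.2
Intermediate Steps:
T = 36249408 (T = -13536*(-2678) = 36249408)
((-4230 - 1*2447) - 16441)/43284 + T/(-25231) = ((-4230 - 1*2447) - 16441)/43284 + 36249408/(-25231) = ((-4230 - 2447) - 16441)*(1/43284) + 36249408*(-1/25231) = (-6677 - 16441)*(1/43284) - 36249408/25231 = -23118*1/43284 - 36249408/25231 = -3853/7214 - 36249408/25231 = -261600444355/182016434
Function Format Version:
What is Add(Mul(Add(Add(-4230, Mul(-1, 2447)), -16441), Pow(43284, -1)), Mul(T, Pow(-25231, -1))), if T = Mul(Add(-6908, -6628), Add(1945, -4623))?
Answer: Rational(-261600444355, 182016434) ≈ -1437.2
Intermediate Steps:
T = 36249408 (T = Mul(-13536, -2678) = 36249408)
Add(Mul(Add(Add(-4230, Mul(-1, 2447)), -16441), Pow(43284, -1)), Mul(T, Pow(-25231, -1))) = Add(Mul(Add(Add(-4230, Mul(-1, 2447)), -16441), Pow(43284, -1)), Mul(36249408, Pow(-25231, -1))) = Add(Mul(Add(Add(-4230, -2447), -16441), Rational(1, 43284)), Mul(36249408, Rational(-1, 25231))) = Add(Mul(Add(-6677, -16441), Rational(1, 43284)), Rational(-36249408, 25231)) = Add(Mul(-23118, Rational(1, 43284)), Rational(-36249408, 25231)) = Add(Rational(-3853, 7214), Rational(-36249408, 25231)) = Rational(-261600444355, 182016434)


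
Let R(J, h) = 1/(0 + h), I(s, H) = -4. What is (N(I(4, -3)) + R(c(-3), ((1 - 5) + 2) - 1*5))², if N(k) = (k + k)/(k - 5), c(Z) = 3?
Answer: 2209/3969 ≈ 0.55656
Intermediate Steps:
N(k) = 2*k/(-5 + k) (N(k) = (2*k)/(-5 + k) = 2*k/(-5 + k))
R(J, h) = 1/h
(N(I(4, -3)) + R(c(-3), ((1 - 5) + 2) - 1*5))² = (2*(-4)/(-5 - 4) + 1/(((1 - 5) + 2) - 1*5))² = (2*(-4)/(-9) + 1/((-4 + 2) - 5))² = (2*(-4)*(-⅑) + 1/(-2 - 5))² = (8/9 + 1/(-7))² = (8/9 - ⅐)² = (47/63)² = 2209/3969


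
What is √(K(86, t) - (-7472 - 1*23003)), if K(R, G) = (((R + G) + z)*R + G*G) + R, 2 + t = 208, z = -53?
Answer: √93551 ≈ 305.86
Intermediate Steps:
t = 206 (t = -2 + 208 = 206)
K(R, G) = R + G² + R*(-53 + G + R) (K(R, G) = (((R + G) - 53)*R + G*G) + R = (((G + R) - 53)*R + G²) + R = ((-53 + G + R)*R + G²) + R = (R*(-53 + G + R) + G²) + R = (G² + R*(-53 + G + R)) + R = R + G² + R*(-53 + G + R))
√(K(86, t) - (-7472 - 1*23003)) = √((206² + 86² - 52*86 + 206*86) - (-7472 - 1*23003)) = √((42436 + 7396 - 4472 + 17716) - (-7472 - 23003)) = √(63076 - 1*(-30475)) = √(63076 + 30475) = √93551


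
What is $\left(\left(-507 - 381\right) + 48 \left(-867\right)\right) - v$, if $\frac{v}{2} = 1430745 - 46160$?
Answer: $-2811674$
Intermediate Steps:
$v = 2769170$ ($v = 2 \left(1430745 - 46160\right) = 2 \cdot 1384585 = 2769170$)
$\left(\left(-507 - 381\right) + 48 \left(-867\right)\right) - v = \left(\left(-507 - 381\right) + 48 \left(-867\right)\right) - 2769170 = \left(-888 - 41616\right) - 2769170 = -42504 - 2769170 = -2811674$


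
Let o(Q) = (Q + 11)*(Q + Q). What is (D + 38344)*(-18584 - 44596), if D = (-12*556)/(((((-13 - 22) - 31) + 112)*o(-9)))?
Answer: -55725054840/23 ≈ -2.4228e+9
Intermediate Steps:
o(Q) = 2*Q*(11 + Q) (o(Q) = (11 + Q)*(2*Q) = 2*Q*(11 + Q))
D = 278/69 (D = (-12*556)/(((((-13 - 22) - 31) + 112)*(2*(-9)*(11 - 9)))) = -6672*(-1/(36*((-35 - 31) + 112))) = -6672*(-1/(36*(-66 + 112))) = -6672/(46*(-36)) = -6672/(-1656) = -6672*(-1/1656) = 278/69 ≈ 4.0290)
(D + 38344)*(-18584 - 44596) = (278/69 + 38344)*(-18584 - 44596) = (2646014/69)*(-63180) = -55725054840/23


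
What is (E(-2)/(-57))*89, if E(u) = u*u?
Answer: -356/57 ≈ -6.2456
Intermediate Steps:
E(u) = u**2
(E(-2)/(-57))*89 = ((-2)**2/(-57))*89 = (4*(-1/57))*89 = -4/57*89 = -356/57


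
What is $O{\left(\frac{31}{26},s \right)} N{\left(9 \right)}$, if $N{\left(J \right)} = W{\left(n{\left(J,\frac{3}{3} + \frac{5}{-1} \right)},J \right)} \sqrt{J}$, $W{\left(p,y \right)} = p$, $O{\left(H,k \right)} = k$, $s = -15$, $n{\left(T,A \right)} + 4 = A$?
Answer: $360$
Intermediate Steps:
$n{\left(T,A \right)} = -4 + A$
$N{\left(J \right)} = - 8 \sqrt{J}$ ($N{\left(J \right)} = \left(-4 + \left(\frac{3}{3} + \frac{5}{-1}\right)\right) \sqrt{J} = \left(-4 + \left(3 \cdot \frac{1}{3} + 5 \left(-1\right)\right)\right) \sqrt{J} = \left(-4 + \left(1 - 5\right)\right) \sqrt{J} = \left(-4 - 4\right) \sqrt{J} = - 8 \sqrt{J}$)
$O{\left(\frac{31}{26},s \right)} N{\left(9 \right)} = - 15 \left(- 8 \sqrt{9}\right) = - 15 \left(\left(-8\right) 3\right) = \left(-15\right) \left(-24\right) = 360$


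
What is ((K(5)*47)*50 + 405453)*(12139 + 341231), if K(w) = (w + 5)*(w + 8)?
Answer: 251229461610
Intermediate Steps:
K(w) = (5 + w)*(8 + w)
((K(5)*47)*50 + 405453)*(12139 + 341231) = (((40 + 5² + 13*5)*47)*50 + 405453)*(12139 + 341231) = (((40 + 25 + 65)*47)*50 + 405453)*353370 = ((130*47)*50 + 405453)*353370 = (6110*50 + 405453)*353370 = (305500 + 405453)*353370 = 710953*353370 = 251229461610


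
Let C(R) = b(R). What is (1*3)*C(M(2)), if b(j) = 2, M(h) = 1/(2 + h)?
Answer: 6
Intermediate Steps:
C(R) = 2
(1*3)*C(M(2)) = (1*3)*2 = 3*2 = 6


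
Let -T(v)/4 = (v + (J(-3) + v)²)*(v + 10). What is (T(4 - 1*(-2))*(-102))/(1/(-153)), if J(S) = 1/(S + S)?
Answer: -39979104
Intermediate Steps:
J(S) = 1/(2*S)
T(v) = -4*(10 + v)*(v + (-⅙ + v)²) (T(v) = -4*(v + ((½)/(-3) + v)²)*(v + 10) = -4*(v + ((½)*(-⅓) + v)²)*(10 + v) = -4*(v + (-⅙ + v)²)*(10 + v) = -4*(10 + v)*(v + (-⅙ + v)²))
(T(4 - 1*(-2))*(-102))/(1/(-153)) = ((-10/9 - 4*(4 - 1*(-2))³ - 241*(4 - 1*(-2))/9 - 128*(4 - 1*(-2))²/3)*(-102))/(1/(-153)) = ((-10/9 - 4*(4 + 2)³ - 241*(4 + 2)/9 - 128*(4 + 2)²/3)*(-102))/(-1/153) = ((-10/9 - 4*6³ - 241/9*6 - 128/3*6²)*(-102))*(-153) = ((-10/9 - 4*216 - 482/3 - 128/3*36)*(-102))*(-153) = ((-10/9 - 864 - 482/3 - 1536)*(-102))*(-153) = -23056/9*(-102)*(-153) = (783904/3)*(-153) = -39979104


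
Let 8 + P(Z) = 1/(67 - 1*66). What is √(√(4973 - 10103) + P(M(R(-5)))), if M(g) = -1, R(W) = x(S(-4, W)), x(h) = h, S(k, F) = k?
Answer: √(-7 + 3*I*√570) ≈ 5.6994 + 6.2835*I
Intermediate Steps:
R(W) = -4
P(Z) = -7 (P(Z) = -8 + 1/(67 - 1*66) = -8 + 1/(67 - 66) = -8 + 1/1 = -8 + 1 = -7)
√(√(4973 - 10103) + P(M(R(-5)))) = √(√(4973 - 10103) - 7) = √(√(-5130) - 7) = √(3*I*√570 - 7) = √(-7 + 3*I*√570)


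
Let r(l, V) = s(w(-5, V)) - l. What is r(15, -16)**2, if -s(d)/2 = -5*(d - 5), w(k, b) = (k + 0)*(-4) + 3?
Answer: 27225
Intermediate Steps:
w(k, b) = 3 - 4*k (w(k, b) = k*(-4) + 3 = -4*k + 3 = 3 - 4*k)
s(d) = -50 + 10*d (s(d) = -(-10)*(d - 5) = -(-10)*(-5 + d) = -2*(25 - 5*d) = -50 + 10*d)
r(l, V) = 180 - l (r(l, V) = (-50 + 10*(3 - 4*(-5))) - l = (-50 + 10*(3 + 20)) - l = (-50 + 10*23) - l = (-50 + 230) - l = 180 - l)
r(15, -16)**2 = (180 - 1*15)**2 = (180 - 15)**2 = 165**2 = 27225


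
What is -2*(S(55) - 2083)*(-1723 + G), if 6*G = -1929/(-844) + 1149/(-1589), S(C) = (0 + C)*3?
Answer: -633047854757/95794 ≈ -6.6084e+6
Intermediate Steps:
S(C) = 3*C (S(C) = C*3 = 3*C)
G = 698475/2682232 (G = (-1929/(-844) + 1149/(-1589))/6 = (-1929*(-1/844) + 1149*(-1/1589))/6 = (1929/844 - 1149/1589)/6 = (⅙)*(2095425/1341116) = 698475/2682232 ≈ 0.26041)
-2*(S(55) - 2083)*(-1723 + G) = -2*(3*55 - 2083)*(-1723 + 698475/2682232) = -2*(165 - 2083)*(-4620787261)/2682232 = -(-3836)*(-4620787261)/2682232 = -2*633047854757/191588 = -633047854757/95794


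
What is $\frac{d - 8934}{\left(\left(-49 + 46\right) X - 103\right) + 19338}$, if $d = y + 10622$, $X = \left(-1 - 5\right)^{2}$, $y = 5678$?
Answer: $\frac{7366}{19127} \approx 0.38511$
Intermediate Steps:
$X = 36$ ($X = \left(-6\right)^{2} = 36$)
$d = 16300$ ($d = 5678 + 10622 = 16300$)
$\frac{d - 8934}{\left(\left(-49 + 46\right) X - 103\right) + 19338} = \frac{16300 - 8934}{\left(\left(-49 + 46\right) 36 - 103\right) + 19338} = \frac{7366}{\left(\left(-3\right) 36 - 103\right) + 19338} = \frac{7366}{\left(-108 - 103\right) + 19338} = \frac{7366}{-211 + 19338} = \frac{7366}{19127}$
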